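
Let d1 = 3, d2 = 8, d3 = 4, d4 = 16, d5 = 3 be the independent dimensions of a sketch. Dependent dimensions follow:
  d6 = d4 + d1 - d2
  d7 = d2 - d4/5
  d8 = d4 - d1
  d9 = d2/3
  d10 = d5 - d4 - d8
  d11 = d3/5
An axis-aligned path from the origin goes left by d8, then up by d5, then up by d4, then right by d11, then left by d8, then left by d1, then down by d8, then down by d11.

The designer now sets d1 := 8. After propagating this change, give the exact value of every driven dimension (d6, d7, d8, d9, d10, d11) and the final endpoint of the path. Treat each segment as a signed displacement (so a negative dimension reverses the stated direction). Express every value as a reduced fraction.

d6 = 16
d7 = 24/5
d8 = 8
d9 = 8/3
d10 = -21
d11 = 4/5
endpoint = (-116/5, 51/5)

Apply edit: d1 := 8
  d6 = d4 + d1 - d2 = 16
  d7 = d2 - d4/5 = 24/5
  d8 = d4 - d1 = 8
  d9 = d2/3 = 8/3
  d10 = d5 - d4 - d8 = -21
  d11 = d3/5 = 4/5
Walk from origin (0, 0):
  seg 1: left by d8 = 8 → (-8, 0)
  seg 2: up by d5 = 3 → (-8, 3)
  seg 3: up by d4 = 16 → (-8, 19)
  seg 4: right by d11 = 4/5 → (-36/5, 19)
  seg 5: left by d8 = 8 → (-76/5, 19)
  seg 6: left by d1 = 8 → (-116/5, 19)
  seg 7: down by d8 = 8 → (-116/5, 11)
  seg 8: down by d11 = 4/5 → (-116/5, 51/5)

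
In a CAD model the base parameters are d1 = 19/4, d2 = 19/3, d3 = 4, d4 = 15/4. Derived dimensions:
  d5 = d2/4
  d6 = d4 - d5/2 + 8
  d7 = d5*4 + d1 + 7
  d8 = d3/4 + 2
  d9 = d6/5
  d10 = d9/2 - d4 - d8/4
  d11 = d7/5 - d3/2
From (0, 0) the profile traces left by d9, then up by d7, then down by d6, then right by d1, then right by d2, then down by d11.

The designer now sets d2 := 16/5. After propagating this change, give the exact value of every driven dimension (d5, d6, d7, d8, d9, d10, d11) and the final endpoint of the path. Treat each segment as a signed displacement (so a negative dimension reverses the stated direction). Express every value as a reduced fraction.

Apply edit: d2 := 16/5
  d5 = d2/4 = 4/5
  d6 = d4 - d5/2 + 8 = 227/20
  d7 = d5*4 + d1 + 7 = 299/20
  d8 = d3/4 + 2 = 3
  d9 = d6/5 = 227/100
  d10 = d9/2 - d4 - d8/4 = -673/200
  d11 = d7/5 - d3/2 = 99/100
Walk from origin (0, 0):
  seg 1: left by d9 = 227/100 → (-227/100, 0)
  seg 2: up by d7 = 299/20 → (-227/100, 299/20)
  seg 3: down by d6 = 227/20 → (-227/100, 18/5)
  seg 4: right by d1 = 19/4 → (62/25, 18/5)
  seg 5: right by d2 = 16/5 → (142/25, 18/5)
  seg 6: down by d11 = 99/100 → (142/25, 261/100)

d5 = 4/5
d6 = 227/20
d7 = 299/20
d8 = 3
d9 = 227/100
d10 = -673/200
d11 = 99/100
endpoint = (142/25, 261/100)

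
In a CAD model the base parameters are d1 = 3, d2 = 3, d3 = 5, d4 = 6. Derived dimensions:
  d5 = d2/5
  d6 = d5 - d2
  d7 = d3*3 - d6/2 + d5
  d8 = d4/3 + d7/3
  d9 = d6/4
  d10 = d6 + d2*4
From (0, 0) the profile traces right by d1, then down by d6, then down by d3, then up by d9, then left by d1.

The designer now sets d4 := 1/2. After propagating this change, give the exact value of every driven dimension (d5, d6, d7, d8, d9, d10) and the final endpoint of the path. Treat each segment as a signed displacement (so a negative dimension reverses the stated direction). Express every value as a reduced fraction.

Apply edit: d4 := 1/2
  d5 = d2/5 = 3/5
  d6 = d5 - d2 = -12/5
  d7 = d3*3 - d6/2 + d5 = 84/5
  d8 = d4/3 + d7/3 = 173/30
  d9 = d6/4 = -3/5
  d10 = d6 + d2*4 = 48/5
Walk from origin (0, 0):
  seg 1: right by d1 = 3 → (3, 0)
  seg 2: down by d6 = -12/5 → (3, 12/5)
  seg 3: down by d3 = 5 → (3, -13/5)
  seg 4: up by d9 = -3/5 → (3, -16/5)
  seg 5: left by d1 = 3 → (0, -16/5)

d5 = 3/5
d6 = -12/5
d7 = 84/5
d8 = 173/30
d9 = -3/5
d10 = 48/5
endpoint = (0, -16/5)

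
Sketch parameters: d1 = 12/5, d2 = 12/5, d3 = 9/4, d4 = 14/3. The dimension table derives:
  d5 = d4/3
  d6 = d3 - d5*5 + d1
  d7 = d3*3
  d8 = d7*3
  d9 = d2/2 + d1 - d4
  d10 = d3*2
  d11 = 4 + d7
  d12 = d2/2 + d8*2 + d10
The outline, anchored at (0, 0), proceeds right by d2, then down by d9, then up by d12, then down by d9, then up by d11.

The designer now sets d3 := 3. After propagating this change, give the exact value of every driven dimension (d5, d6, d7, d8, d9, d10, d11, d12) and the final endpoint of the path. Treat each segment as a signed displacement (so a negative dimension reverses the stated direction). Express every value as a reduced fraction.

d5 = 14/9
d6 = -107/45
d7 = 9
d8 = 27
d9 = -16/15
d10 = 6
d11 = 13
d12 = 306/5
endpoint = (12/5, 229/3)

Apply edit: d3 := 3
  d5 = d4/3 = 14/9
  d6 = d3 - d5*5 + d1 = -107/45
  d7 = d3*3 = 9
  d8 = d7*3 = 27
  d9 = d2/2 + d1 - d4 = -16/15
  d10 = d3*2 = 6
  d11 = 4 + d7 = 13
  d12 = d2/2 + d8*2 + d10 = 306/5
Walk from origin (0, 0):
  seg 1: right by d2 = 12/5 → (12/5, 0)
  seg 2: down by d9 = -16/15 → (12/5, 16/15)
  seg 3: up by d12 = 306/5 → (12/5, 934/15)
  seg 4: down by d9 = -16/15 → (12/5, 190/3)
  seg 5: up by d11 = 13 → (12/5, 229/3)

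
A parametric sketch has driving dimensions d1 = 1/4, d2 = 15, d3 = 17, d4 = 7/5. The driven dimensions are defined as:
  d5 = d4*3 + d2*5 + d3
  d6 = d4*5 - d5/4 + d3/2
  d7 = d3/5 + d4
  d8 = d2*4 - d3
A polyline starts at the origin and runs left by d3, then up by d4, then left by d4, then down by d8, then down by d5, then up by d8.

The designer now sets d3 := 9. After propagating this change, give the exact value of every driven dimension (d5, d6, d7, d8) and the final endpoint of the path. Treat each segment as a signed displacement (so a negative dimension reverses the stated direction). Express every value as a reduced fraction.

Apply edit: d3 := 9
  d5 = d4*3 + d2*5 + d3 = 441/5
  d6 = d4*5 - d5/4 + d3/2 = -211/20
  d7 = d3/5 + d4 = 16/5
  d8 = d2*4 - d3 = 51
Walk from origin (0, 0):
  seg 1: left by d3 = 9 → (-9, 0)
  seg 2: up by d4 = 7/5 → (-9, 7/5)
  seg 3: left by d4 = 7/5 → (-52/5, 7/5)
  seg 4: down by d8 = 51 → (-52/5, -248/5)
  seg 5: down by d5 = 441/5 → (-52/5, -689/5)
  seg 6: up by d8 = 51 → (-52/5, -434/5)

d5 = 441/5
d6 = -211/20
d7 = 16/5
d8 = 51
endpoint = (-52/5, -434/5)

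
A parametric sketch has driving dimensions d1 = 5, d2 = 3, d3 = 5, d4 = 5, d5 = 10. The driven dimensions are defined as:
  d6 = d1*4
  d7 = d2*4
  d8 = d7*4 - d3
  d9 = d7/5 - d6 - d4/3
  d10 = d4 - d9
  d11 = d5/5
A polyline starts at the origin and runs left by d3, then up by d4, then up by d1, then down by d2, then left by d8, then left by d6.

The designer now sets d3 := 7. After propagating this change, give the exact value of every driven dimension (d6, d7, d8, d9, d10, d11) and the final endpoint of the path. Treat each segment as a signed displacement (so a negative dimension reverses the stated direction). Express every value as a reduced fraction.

Apply edit: d3 := 7
  d6 = d1*4 = 20
  d7 = d2*4 = 12
  d8 = d7*4 - d3 = 41
  d9 = d7/5 - d6 - d4/3 = -289/15
  d10 = d4 - d9 = 364/15
  d11 = d5/5 = 2
Walk from origin (0, 0):
  seg 1: left by d3 = 7 → (-7, 0)
  seg 2: up by d4 = 5 → (-7, 5)
  seg 3: up by d1 = 5 → (-7, 10)
  seg 4: down by d2 = 3 → (-7, 7)
  seg 5: left by d8 = 41 → (-48, 7)
  seg 6: left by d6 = 20 → (-68, 7)

d6 = 20
d7 = 12
d8 = 41
d9 = -289/15
d10 = 364/15
d11 = 2
endpoint = (-68, 7)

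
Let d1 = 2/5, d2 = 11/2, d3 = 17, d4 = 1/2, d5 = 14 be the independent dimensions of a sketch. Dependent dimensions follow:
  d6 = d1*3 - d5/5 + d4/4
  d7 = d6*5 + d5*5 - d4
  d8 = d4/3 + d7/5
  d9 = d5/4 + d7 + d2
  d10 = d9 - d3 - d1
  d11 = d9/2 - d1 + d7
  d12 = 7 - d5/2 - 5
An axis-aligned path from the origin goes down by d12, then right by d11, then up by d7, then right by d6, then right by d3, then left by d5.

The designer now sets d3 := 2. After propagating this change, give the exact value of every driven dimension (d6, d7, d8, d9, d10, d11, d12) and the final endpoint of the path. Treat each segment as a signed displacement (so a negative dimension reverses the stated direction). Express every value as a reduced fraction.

Apply edit: d3 := 2
  d6 = d1*3 - d5/5 + d4/4 = -59/40
  d7 = d6*5 + d5*5 - d4 = 497/8
  d8 = d4/3 + d7/5 = 1511/120
  d9 = d5/4 + d7 + d2 = 569/8
  d10 = d9 - d3 - d1 = 2749/40
  d11 = d9/2 - d1 + d7 = 7783/80
  d12 = 7 - d5/2 - 5 = -5
Walk from origin (0, 0):
  seg 1: down by d12 = -5 → (0, 5)
  seg 2: right by d11 = 7783/80 → (7783/80, 5)
  seg 3: up by d7 = 497/8 → (7783/80, 537/8)
  seg 4: right by d6 = -59/40 → (1533/16, 537/8)
  seg 5: right by d3 = 2 → (1565/16, 537/8)
  seg 6: left by d5 = 14 → (1341/16, 537/8)

d6 = -59/40
d7 = 497/8
d8 = 1511/120
d9 = 569/8
d10 = 2749/40
d11 = 7783/80
d12 = -5
endpoint = (1341/16, 537/8)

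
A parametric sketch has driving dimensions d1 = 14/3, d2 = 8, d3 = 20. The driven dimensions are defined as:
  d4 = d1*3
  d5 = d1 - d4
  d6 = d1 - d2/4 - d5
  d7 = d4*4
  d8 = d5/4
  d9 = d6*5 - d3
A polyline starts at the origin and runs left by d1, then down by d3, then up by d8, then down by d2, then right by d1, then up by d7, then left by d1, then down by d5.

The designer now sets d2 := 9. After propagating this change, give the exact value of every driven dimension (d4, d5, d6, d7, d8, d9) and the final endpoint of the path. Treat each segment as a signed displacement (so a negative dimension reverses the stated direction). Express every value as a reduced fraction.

Apply edit: d2 := 9
  d4 = d1*3 = 14
  d5 = d1 - d4 = -28/3
  d6 = d1 - d2/4 - d5 = 47/4
  d7 = d4*4 = 56
  d8 = d5/4 = -7/3
  d9 = d6*5 - d3 = 155/4
Walk from origin (0, 0):
  seg 1: left by d1 = 14/3 → (-14/3, 0)
  seg 2: down by d3 = 20 → (-14/3, -20)
  seg 3: up by d8 = -7/3 → (-14/3, -67/3)
  seg 4: down by d2 = 9 → (-14/3, -94/3)
  seg 5: right by d1 = 14/3 → (0, -94/3)
  seg 6: up by d7 = 56 → (0, 74/3)
  seg 7: left by d1 = 14/3 → (-14/3, 74/3)
  seg 8: down by d5 = -28/3 → (-14/3, 34)

d4 = 14
d5 = -28/3
d6 = 47/4
d7 = 56
d8 = -7/3
d9 = 155/4
endpoint = (-14/3, 34)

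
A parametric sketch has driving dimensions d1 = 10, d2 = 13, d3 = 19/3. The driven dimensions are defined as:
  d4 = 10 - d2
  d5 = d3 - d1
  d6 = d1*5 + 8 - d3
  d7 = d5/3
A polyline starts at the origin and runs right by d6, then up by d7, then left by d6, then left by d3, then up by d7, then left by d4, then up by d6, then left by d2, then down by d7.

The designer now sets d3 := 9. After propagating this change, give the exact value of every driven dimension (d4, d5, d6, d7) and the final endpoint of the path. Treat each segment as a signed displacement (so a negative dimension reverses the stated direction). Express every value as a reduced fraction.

d4 = -3
d5 = -1
d6 = 49
d7 = -1/3
endpoint = (-19, 146/3)

Apply edit: d3 := 9
  d4 = 10 - d2 = -3
  d5 = d3 - d1 = -1
  d6 = d1*5 + 8 - d3 = 49
  d7 = d5/3 = -1/3
Walk from origin (0, 0):
  seg 1: right by d6 = 49 → (49, 0)
  seg 2: up by d7 = -1/3 → (49, -1/3)
  seg 3: left by d6 = 49 → (0, -1/3)
  seg 4: left by d3 = 9 → (-9, -1/3)
  seg 5: up by d7 = -1/3 → (-9, -2/3)
  seg 6: left by d4 = -3 → (-6, -2/3)
  seg 7: up by d6 = 49 → (-6, 145/3)
  seg 8: left by d2 = 13 → (-19, 145/3)
  seg 9: down by d7 = -1/3 → (-19, 146/3)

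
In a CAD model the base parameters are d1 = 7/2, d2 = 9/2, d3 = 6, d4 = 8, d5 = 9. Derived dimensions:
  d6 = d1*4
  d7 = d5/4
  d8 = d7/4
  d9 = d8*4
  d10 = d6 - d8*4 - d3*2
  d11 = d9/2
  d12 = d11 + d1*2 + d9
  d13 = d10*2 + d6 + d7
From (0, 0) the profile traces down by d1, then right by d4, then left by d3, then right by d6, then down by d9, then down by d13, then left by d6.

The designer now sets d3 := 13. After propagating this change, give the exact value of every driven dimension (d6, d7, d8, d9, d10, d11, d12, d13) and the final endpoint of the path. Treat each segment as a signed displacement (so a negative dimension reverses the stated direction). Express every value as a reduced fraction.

d6 = 14
d7 = 9/4
d8 = 9/16
d9 = 9/4
d10 = -57/4
d11 = 9/8
d12 = 83/8
d13 = -49/4
endpoint = (-5, 13/2)

Apply edit: d3 := 13
  d6 = d1*4 = 14
  d7 = d5/4 = 9/4
  d8 = d7/4 = 9/16
  d9 = d8*4 = 9/4
  d10 = d6 - d8*4 - d3*2 = -57/4
  d11 = d9/2 = 9/8
  d12 = d11 + d1*2 + d9 = 83/8
  d13 = d10*2 + d6 + d7 = -49/4
Walk from origin (0, 0):
  seg 1: down by d1 = 7/2 → (0, -7/2)
  seg 2: right by d4 = 8 → (8, -7/2)
  seg 3: left by d3 = 13 → (-5, -7/2)
  seg 4: right by d6 = 14 → (9, -7/2)
  seg 5: down by d9 = 9/4 → (9, -23/4)
  seg 6: down by d13 = -49/4 → (9, 13/2)
  seg 7: left by d6 = 14 → (-5, 13/2)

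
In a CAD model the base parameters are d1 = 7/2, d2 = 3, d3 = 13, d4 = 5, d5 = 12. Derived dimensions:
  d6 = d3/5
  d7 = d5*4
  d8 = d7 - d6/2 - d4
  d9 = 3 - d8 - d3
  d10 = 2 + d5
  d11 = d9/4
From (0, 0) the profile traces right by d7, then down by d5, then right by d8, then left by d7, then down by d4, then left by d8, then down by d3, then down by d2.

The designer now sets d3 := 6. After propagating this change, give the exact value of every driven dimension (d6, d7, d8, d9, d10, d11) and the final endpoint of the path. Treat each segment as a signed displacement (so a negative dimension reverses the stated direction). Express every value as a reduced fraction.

Apply edit: d3 := 6
  d6 = d3/5 = 6/5
  d7 = d5*4 = 48
  d8 = d7 - d6/2 - d4 = 212/5
  d9 = 3 - d8 - d3 = -227/5
  d10 = 2 + d5 = 14
  d11 = d9/4 = -227/20
Walk from origin (0, 0):
  seg 1: right by d7 = 48 → (48, 0)
  seg 2: down by d5 = 12 → (48, -12)
  seg 3: right by d8 = 212/5 → (452/5, -12)
  seg 4: left by d7 = 48 → (212/5, -12)
  seg 5: down by d4 = 5 → (212/5, -17)
  seg 6: left by d8 = 212/5 → (0, -17)
  seg 7: down by d3 = 6 → (0, -23)
  seg 8: down by d2 = 3 → (0, -26)

d6 = 6/5
d7 = 48
d8 = 212/5
d9 = -227/5
d10 = 14
d11 = -227/20
endpoint = (0, -26)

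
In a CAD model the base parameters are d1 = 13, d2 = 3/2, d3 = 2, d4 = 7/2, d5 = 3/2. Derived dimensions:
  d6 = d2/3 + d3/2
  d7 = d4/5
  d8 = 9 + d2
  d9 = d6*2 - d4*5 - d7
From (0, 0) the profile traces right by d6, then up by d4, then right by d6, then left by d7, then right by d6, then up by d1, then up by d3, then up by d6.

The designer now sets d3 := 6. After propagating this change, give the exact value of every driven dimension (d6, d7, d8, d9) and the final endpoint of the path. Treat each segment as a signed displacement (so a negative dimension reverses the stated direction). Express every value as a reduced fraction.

Apply edit: d3 := 6
  d6 = d2/3 + d3/2 = 7/2
  d7 = d4/5 = 7/10
  d8 = 9 + d2 = 21/2
  d9 = d6*2 - d4*5 - d7 = -56/5
Walk from origin (0, 0):
  seg 1: right by d6 = 7/2 → (7/2, 0)
  seg 2: up by d4 = 7/2 → (7/2, 7/2)
  seg 3: right by d6 = 7/2 → (7, 7/2)
  seg 4: left by d7 = 7/10 → (63/10, 7/2)
  seg 5: right by d6 = 7/2 → (49/5, 7/2)
  seg 6: up by d1 = 13 → (49/5, 33/2)
  seg 7: up by d3 = 6 → (49/5, 45/2)
  seg 8: up by d6 = 7/2 → (49/5, 26)

d6 = 7/2
d7 = 7/10
d8 = 21/2
d9 = -56/5
endpoint = (49/5, 26)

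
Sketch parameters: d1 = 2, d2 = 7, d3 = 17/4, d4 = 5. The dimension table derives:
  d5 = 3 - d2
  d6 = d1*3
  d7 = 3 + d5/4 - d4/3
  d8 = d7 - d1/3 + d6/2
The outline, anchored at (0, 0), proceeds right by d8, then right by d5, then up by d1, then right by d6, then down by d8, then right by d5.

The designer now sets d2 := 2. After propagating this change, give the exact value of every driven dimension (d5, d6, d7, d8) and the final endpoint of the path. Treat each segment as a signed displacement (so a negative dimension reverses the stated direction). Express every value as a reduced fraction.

Apply edit: d2 := 2
  d5 = 3 - d2 = 1
  d6 = d1*3 = 6
  d7 = 3 + d5/4 - d4/3 = 19/12
  d8 = d7 - d1/3 + d6/2 = 47/12
Walk from origin (0, 0):
  seg 1: right by d8 = 47/12 → (47/12, 0)
  seg 2: right by d5 = 1 → (59/12, 0)
  seg 3: up by d1 = 2 → (59/12, 2)
  seg 4: right by d6 = 6 → (131/12, 2)
  seg 5: down by d8 = 47/12 → (131/12, -23/12)
  seg 6: right by d5 = 1 → (143/12, -23/12)

d5 = 1
d6 = 6
d7 = 19/12
d8 = 47/12
endpoint = (143/12, -23/12)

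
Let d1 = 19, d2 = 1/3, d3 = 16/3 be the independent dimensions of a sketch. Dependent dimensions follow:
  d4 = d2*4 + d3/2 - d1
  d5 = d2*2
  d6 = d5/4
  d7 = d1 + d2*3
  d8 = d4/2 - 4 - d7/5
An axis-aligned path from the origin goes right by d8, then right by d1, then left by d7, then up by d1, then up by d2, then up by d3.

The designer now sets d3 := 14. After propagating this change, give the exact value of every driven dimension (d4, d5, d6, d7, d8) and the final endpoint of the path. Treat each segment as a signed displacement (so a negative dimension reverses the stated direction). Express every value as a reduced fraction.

Apply edit: d3 := 14
  d4 = d2*4 + d3/2 - d1 = -32/3
  d5 = d2*2 = 2/3
  d6 = d5/4 = 1/6
  d7 = d1 + d2*3 = 20
  d8 = d4/2 - 4 - d7/5 = -40/3
Walk from origin (0, 0):
  seg 1: right by d8 = -40/3 → (-40/3, 0)
  seg 2: right by d1 = 19 → (17/3, 0)
  seg 3: left by d7 = 20 → (-43/3, 0)
  seg 4: up by d1 = 19 → (-43/3, 19)
  seg 5: up by d2 = 1/3 → (-43/3, 58/3)
  seg 6: up by d3 = 14 → (-43/3, 100/3)

d4 = -32/3
d5 = 2/3
d6 = 1/6
d7 = 20
d8 = -40/3
endpoint = (-43/3, 100/3)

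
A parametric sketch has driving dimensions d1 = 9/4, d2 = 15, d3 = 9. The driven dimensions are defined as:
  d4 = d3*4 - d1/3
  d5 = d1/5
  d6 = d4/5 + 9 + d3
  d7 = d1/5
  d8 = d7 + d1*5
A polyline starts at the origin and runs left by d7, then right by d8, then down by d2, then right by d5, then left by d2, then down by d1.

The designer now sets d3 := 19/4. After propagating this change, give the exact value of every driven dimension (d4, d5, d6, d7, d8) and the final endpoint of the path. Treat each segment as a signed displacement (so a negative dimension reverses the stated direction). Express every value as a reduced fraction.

d4 = 73/4
d5 = 9/20
d6 = 87/5
d7 = 9/20
d8 = 117/10
endpoint = (-33/10, -69/4)

Apply edit: d3 := 19/4
  d4 = d3*4 - d1/3 = 73/4
  d5 = d1/5 = 9/20
  d6 = d4/5 + 9 + d3 = 87/5
  d7 = d1/5 = 9/20
  d8 = d7 + d1*5 = 117/10
Walk from origin (0, 0):
  seg 1: left by d7 = 9/20 → (-9/20, 0)
  seg 2: right by d8 = 117/10 → (45/4, 0)
  seg 3: down by d2 = 15 → (45/4, -15)
  seg 4: right by d5 = 9/20 → (117/10, -15)
  seg 5: left by d2 = 15 → (-33/10, -15)
  seg 6: down by d1 = 9/4 → (-33/10, -69/4)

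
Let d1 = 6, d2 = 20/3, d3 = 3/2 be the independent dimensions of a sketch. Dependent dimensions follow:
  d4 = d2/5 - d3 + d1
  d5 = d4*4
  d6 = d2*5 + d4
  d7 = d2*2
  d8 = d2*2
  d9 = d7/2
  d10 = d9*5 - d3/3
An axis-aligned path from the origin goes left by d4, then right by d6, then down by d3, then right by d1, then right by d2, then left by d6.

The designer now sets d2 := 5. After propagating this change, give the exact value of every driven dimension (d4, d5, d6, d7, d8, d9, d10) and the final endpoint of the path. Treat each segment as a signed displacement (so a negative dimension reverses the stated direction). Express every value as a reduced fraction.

Apply edit: d2 := 5
  d4 = d2/5 - d3 + d1 = 11/2
  d5 = d4*4 = 22
  d6 = d2*5 + d4 = 61/2
  d7 = d2*2 = 10
  d8 = d2*2 = 10
  d9 = d7/2 = 5
  d10 = d9*5 - d3/3 = 49/2
Walk from origin (0, 0):
  seg 1: left by d4 = 11/2 → (-11/2, 0)
  seg 2: right by d6 = 61/2 → (25, 0)
  seg 3: down by d3 = 3/2 → (25, -3/2)
  seg 4: right by d1 = 6 → (31, -3/2)
  seg 5: right by d2 = 5 → (36, -3/2)
  seg 6: left by d6 = 61/2 → (11/2, -3/2)

d4 = 11/2
d5 = 22
d6 = 61/2
d7 = 10
d8 = 10
d9 = 5
d10 = 49/2
endpoint = (11/2, -3/2)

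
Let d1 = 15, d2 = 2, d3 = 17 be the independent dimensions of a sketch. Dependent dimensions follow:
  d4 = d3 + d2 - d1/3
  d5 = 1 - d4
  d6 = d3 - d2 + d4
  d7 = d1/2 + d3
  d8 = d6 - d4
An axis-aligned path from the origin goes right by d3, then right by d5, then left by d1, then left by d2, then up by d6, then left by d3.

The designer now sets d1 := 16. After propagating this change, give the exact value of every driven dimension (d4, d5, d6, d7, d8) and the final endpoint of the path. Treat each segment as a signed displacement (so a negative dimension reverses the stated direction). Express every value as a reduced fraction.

d4 = 41/3
d5 = -38/3
d6 = 86/3
d7 = 25
d8 = 15
endpoint = (-92/3, 86/3)

Apply edit: d1 := 16
  d4 = d3 + d2 - d1/3 = 41/3
  d5 = 1 - d4 = -38/3
  d6 = d3 - d2 + d4 = 86/3
  d7 = d1/2 + d3 = 25
  d8 = d6 - d4 = 15
Walk from origin (0, 0):
  seg 1: right by d3 = 17 → (17, 0)
  seg 2: right by d5 = -38/3 → (13/3, 0)
  seg 3: left by d1 = 16 → (-35/3, 0)
  seg 4: left by d2 = 2 → (-41/3, 0)
  seg 5: up by d6 = 86/3 → (-41/3, 86/3)
  seg 6: left by d3 = 17 → (-92/3, 86/3)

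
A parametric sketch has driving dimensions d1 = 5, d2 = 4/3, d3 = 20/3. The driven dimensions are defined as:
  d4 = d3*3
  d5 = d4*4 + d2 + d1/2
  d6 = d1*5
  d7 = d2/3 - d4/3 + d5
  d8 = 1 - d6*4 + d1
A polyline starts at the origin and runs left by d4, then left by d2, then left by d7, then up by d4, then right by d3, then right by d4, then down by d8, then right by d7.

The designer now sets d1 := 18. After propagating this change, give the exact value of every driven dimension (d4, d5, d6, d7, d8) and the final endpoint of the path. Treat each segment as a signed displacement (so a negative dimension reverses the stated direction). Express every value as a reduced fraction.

Apply edit: d1 := 18
  d4 = d3*3 = 20
  d5 = d4*4 + d2 + d1/2 = 271/3
  d6 = d1*5 = 90
  d7 = d2/3 - d4/3 + d5 = 757/9
  d8 = 1 - d6*4 + d1 = -341
Walk from origin (0, 0):
  seg 1: left by d4 = 20 → (-20, 0)
  seg 2: left by d2 = 4/3 → (-64/3, 0)
  seg 3: left by d7 = 757/9 → (-949/9, 0)
  seg 4: up by d4 = 20 → (-949/9, 20)
  seg 5: right by d3 = 20/3 → (-889/9, 20)
  seg 6: right by d4 = 20 → (-709/9, 20)
  seg 7: down by d8 = -341 → (-709/9, 361)
  seg 8: right by d7 = 757/9 → (16/3, 361)

d4 = 20
d5 = 271/3
d6 = 90
d7 = 757/9
d8 = -341
endpoint = (16/3, 361)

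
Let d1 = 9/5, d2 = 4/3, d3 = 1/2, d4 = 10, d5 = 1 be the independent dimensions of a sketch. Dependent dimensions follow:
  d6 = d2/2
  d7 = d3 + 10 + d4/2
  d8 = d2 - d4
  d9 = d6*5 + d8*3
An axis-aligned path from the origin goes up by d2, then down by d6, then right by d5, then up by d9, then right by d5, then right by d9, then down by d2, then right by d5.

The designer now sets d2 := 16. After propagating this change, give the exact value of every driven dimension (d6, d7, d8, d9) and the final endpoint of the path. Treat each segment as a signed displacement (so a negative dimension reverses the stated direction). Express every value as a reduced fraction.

Apply edit: d2 := 16
  d6 = d2/2 = 8
  d7 = d3 + 10 + d4/2 = 31/2
  d8 = d2 - d4 = 6
  d9 = d6*5 + d8*3 = 58
Walk from origin (0, 0):
  seg 1: up by d2 = 16 → (0, 16)
  seg 2: down by d6 = 8 → (0, 8)
  seg 3: right by d5 = 1 → (1, 8)
  seg 4: up by d9 = 58 → (1, 66)
  seg 5: right by d5 = 1 → (2, 66)
  seg 6: right by d9 = 58 → (60, 66)
  seg 7: down by d2 = 16 → (60, 50)
  seg 8: right by d5 = 1 → (61, 50)

d6 = 8
d7 = 31/2
d8 = 6
d9 = 58
endpoint = (61, 50)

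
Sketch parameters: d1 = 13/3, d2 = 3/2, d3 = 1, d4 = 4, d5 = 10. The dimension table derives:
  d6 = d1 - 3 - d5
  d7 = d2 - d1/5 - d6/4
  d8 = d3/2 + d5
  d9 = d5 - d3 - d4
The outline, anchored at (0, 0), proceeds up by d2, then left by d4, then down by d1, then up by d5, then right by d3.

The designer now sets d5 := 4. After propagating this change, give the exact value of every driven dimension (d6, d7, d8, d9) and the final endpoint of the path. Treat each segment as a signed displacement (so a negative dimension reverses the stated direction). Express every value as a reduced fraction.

Apply edit: d5 := 4
  d6 = d1 - 3 - d5 = -8/3
  d7 = d2 - d1/5 - d6/4 = 13/10
  d8 = d3/2 + d5 = 9/2
  d9 = d5 - d3 - d4 = -1
Walk from origin (0, 0):
  seg 1: up by d2 = 3/2 → (0, 3/2)
  seg 2: left by d4 = 4 → (-4, 3/2)
  seg 3: down by d1 = 13/3 → (-4, -17/6)
  seg 4: up by d5 = 4 → (-4, 7/6)
  seg 5: right by d3 = 1 → (-3, 7/6)

d6 = -8/3
d7 = 13/10
d8 = 9/2
d9 = -1
endpoint = (-3, 7/6)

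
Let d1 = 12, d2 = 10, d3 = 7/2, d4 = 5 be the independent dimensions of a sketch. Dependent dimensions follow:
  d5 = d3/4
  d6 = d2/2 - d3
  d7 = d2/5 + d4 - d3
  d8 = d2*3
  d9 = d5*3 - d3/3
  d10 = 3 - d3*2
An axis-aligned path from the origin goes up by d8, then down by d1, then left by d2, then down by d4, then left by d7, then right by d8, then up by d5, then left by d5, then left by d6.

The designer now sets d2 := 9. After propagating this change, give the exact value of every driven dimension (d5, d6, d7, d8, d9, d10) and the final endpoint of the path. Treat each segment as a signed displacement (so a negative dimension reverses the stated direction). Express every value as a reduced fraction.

d5 = 7/8
d6 = 1
d7 = 33/10
d8 = 27
d9 = 35/24
d10 = -4
endpoint = (513/40, 87/8)

Apply edit: d2 := 9
  d5 = d3/4 = 7/8
  d6 = d2/2 - d3 = 1
  d7 = d2/5 + d4 - d3 = 33/10
  d8 = d2*3 = 27
  d9 = d5*3 - d3/3 = 35/24
  d10 = 3 - d3*2 = -4
Walk from origin (0, 0):
  seg 1: up by d8 = 27 → (0, 27)
  seg 2: down by d1 = 12 → (0, 15)
  seg 3: left by d2 = 9 → (-9, 15)
  seg 4: down by d4 = 5 → (-9, 10)
  seg 5: left by d7 = 33/10 → (-123/10, 10)
  seg 6: right by d8 = 27 → (147/10, 10)
  seg 7: up by d5 = 7/8 → (147/10, 87/8)
  seg 8: left by d5 = 7/8 → (553/40, 87/8)
  seg 9: left by d6 = 1 → (513/40, 87/8)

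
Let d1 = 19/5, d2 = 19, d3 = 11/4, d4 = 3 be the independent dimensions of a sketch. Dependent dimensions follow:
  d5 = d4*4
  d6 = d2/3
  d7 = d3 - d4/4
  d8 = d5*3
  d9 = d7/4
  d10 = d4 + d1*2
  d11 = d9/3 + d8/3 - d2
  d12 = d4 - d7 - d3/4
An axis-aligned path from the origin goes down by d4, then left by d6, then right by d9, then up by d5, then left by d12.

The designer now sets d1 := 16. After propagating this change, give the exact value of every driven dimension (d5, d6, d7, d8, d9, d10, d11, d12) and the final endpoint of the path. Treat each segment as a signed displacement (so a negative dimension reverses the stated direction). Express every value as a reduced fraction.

Apply edit: d1 := 16
  d5 = d4*4 = 12
  d6 = d2/3 = 19/3
  d7 = d3 - d4/4 = 2
  d8 = d5*3 = 36
  d9 = d7/4 = 1/2
  d10 = d4 + d1*2 = 35
  d11 = d9/3 + d8/3 - d2 = -41/6
  d12 = d4 - d7 - d3/4 = 5/16
Walk from origin (0, 0):
  seg 1: down by d4 = 3 → (0, -3)
  seg 2: left by d6 = 19/3 → (-19/3, -3)
  seg 3: right by d9 = 1/2 → (-35/6, -3)
  seg 4: up by d5 = 12 → (-35/6, 9)
  seg 5: left by d12 = 5/16 → (-295/48, 9)

d5 = 12
d6 = 19/3
d7 = 2
d8 = 36
d9 = 1/2
d10 = 35
d11 = -41/6
d12 = 5/16
endpoint = (-295/48, 9)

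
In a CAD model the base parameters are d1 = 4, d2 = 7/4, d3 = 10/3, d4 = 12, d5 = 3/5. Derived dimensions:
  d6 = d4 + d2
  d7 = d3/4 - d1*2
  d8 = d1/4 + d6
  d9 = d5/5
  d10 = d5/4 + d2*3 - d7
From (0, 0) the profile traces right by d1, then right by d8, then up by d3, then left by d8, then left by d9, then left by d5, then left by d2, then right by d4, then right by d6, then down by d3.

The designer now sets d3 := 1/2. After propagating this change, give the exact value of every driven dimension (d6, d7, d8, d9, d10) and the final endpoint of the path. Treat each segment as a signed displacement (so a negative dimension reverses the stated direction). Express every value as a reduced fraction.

Apply edit: d3 := 1/2
  d6 = d4 + d2 = 55/4
  d7 = d3/4 - d1*2 = -63/8
  d8 = d1/4 + d6 = 59/4
  d9 = d5/5 = 3/25
  d10 = d5/4 + d2*3 - d7 = 531/40
Walk from origin (0, 0):
  seg 1: right by d1 = 4 → (4, 0)
  seg 2: right by d8 = 59/4 → (75/4, 0)
  seg 3: up by d3 = 1/2 → (75/4, 1/2)
  seg 4: left by d8 = 59/4 → (4, 1/2)
  seg 5: left by d9 = 3/25 → (97/25, 1/2)
  seg 6: left by d5 = 3/5 → (82/25, 1/2)
  seg 7: left by d2 = 7/4 → (153/100, 1/2)
  seg 8: right by d4 = 12 → (1353/100, 1/2)
  seg 9: right by d6 = 55/4 → (682/25, 1/2)
  seg 10: down by d3 = 1/2 → (682/25, 0)

d6 = 55/4
d7 = -63/8
d8 = 59/4
d9 = 3/25
d10 = 531/40
endpoint = (682/25, 0)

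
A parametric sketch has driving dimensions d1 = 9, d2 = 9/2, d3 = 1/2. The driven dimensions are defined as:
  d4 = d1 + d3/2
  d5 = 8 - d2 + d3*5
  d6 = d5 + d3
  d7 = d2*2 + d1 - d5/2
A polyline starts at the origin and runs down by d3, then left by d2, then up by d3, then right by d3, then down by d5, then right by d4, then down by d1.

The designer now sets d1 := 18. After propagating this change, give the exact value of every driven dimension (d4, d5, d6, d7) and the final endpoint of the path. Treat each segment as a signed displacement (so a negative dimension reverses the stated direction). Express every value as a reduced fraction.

d4 = 73/4
d5 = 6
d6 = 13/2
d7 = 24
endpoint = (57/4, -24)

Apply edit: d1 := 18
  d4 = d1 + d3/2 = 73/4
  d5 = 8 - d2 + d3*5 = 6
  d6 = d5 + d3 = 13/2
  d7 = d2*2 + d1 - d5/2 = 24
Walk from origin (0, 0):
  seg 1: down by d3 = 1/2 → (0, -1/2)
  seg 2: left by d2 = 9/2 → (-9/2, -1/2)
  seg 3: up by d3 = 1/2 → (-9/2, 0)
  seg 4: right by d3 = 1/2 → (-4, 0)
  seg 5: down by d5 = 6 → (-4, -6)
  seg 6: right by d4 = 73/4 → (57/4, -6)
  seg 7: down by d1 = 18 → (57/4, -24)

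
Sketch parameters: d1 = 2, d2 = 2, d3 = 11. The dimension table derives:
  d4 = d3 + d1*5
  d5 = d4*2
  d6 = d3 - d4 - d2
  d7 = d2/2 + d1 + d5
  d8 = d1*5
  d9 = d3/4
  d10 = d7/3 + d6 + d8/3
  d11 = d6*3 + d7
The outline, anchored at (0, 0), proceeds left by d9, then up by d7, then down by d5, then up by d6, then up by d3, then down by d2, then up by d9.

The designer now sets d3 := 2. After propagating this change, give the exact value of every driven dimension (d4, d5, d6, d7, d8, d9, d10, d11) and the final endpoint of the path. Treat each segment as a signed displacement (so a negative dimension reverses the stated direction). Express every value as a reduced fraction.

Apply edit: d3 := 2
  d4 = d3 + d1*5 = 12
  d5 = d4*2 = 24
  d6 = d3 - d4 - d2 = -12
  d7 = d2/2 + d1 + d5 = 27
  d8 = d1*5 = 10
  d9 = d3/4 = 1/2
  d10 = d7/3 + d6 + d8/3 = 1/3
  d11 = d6*3 + d7 = -9
Walk from origin (0, 0):
  seg 1: left by d9 = 1/2 → (-1/2, 0)
  seg 2: up by d7 = 27 → (-1/2, 27)
  seg 3: down by d5 = 24 → (-1/2, 3)
  seg 4: up by d6 = -12 → (-1/2, -9)
  seg 5: up by d3 = 2 → (-1/2, -7)
  seg 6: down by d2 = 2 → (-1/2, -9)
  seg 7: up by d9 = 1/2 → (-1/2, -17/2)

d4 = 12
d5 = 24
d6 = -12
d7 = 27
d8 = 10
d9 = 1/2
d10 = 1/3
d11 = -9
endpoint = (-1/2, -17/2)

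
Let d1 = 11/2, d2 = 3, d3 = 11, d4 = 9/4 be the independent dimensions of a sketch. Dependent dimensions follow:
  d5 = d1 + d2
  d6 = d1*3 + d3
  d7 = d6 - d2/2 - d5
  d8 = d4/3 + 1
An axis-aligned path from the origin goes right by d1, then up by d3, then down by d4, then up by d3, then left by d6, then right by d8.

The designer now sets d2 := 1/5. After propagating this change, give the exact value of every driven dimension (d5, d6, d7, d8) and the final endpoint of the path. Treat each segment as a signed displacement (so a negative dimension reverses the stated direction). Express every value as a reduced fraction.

d5 = 57/10
d6 = 55/2
d7 = 217/10
d8 = 7/4
endpoint = (-81/4, 79/4)

Apply edit: d2 := 1/5
  d5 = d1 + d2 = 57/10
  d6 = d1*3 + d3 = 55/2
  d7 = d6 - d2/2 - d5 = 217/10
  d8 = d4/3 + 1 = 7/4
Walk from origin (0, 0):
  seg 1: right by d1 = 11/2 → (11/2, 0)
  seg 2: up by d3 = 11 → (11/2, 11)
  seg 3: down by d4 = 9/4 → (11/2, 35/4)
  seg 4: up by d3 = 11 → (11/2, 79/4)
  seg 5: left by d6 = 55/2 → (-22, 79/4)
  seg 6: right by d8 = 7/4 → (-81/4, 79/4)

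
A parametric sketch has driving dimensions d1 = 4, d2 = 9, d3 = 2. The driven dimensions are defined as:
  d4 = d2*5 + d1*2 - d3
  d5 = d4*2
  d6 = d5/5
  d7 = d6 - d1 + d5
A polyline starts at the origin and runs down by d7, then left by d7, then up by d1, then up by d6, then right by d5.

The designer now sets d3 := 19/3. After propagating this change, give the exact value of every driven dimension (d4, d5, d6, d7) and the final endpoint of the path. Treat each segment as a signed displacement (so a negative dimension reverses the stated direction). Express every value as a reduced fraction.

Apply edit: d3 := 19/3
  d4 = d2*5 + d1*2 - d3 = 140/3
  d5 = d4*2 = 280/3
  d6 = d5/5 = 56/3
  d7 = d6 - d1 + d5 = 108
Walk from origin (0, 0):
  seg 1: down by d7 = 108 → (0, -108)
  seg 2: left by d7 = 108 → (-108, -108)
  seg 3: up by d1 = 4 → (-108, -104)
  seg 4: up by d6 = 56/3 → (-108, -256/3)
  seg 5: right by d5 = 280/3 → (-44/3, -256/3)

d4 = 140/3
d5 = 280/3
d6 = 56/3
d7 = 108
endpoint = (-44/3, -256/3)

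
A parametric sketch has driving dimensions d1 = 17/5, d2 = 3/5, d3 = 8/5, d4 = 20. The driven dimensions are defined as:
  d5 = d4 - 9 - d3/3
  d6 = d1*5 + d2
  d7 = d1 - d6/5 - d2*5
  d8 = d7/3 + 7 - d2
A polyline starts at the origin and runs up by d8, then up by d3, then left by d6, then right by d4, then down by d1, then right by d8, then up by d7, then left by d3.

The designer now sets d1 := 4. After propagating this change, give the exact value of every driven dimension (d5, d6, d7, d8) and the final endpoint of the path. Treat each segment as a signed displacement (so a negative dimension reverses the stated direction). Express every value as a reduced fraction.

d5 = 157/15
d6 = 103/5
d7 = -78/25
d8 = 134/25
endpoint = (79/25, -4/25)

Apply edit: d1 := 4
  d5 = d4 - 9 - d3/3 = 157/15
  d6 = d1*5 + d2 = 103/5
  d7 = d1 - d6/5 - d2*5 = -78/25
  d8 = d7/3 + 7 - d2 = 134/25
Walk from origin (0, 0):
  seg 1: up by d8 = 134/25 → (0, 134/25)
  seg 2: up by d3 = 8/5 → (0, 174/25)
  seg 3: left by d6 = 103/5 → (-103/5, 174/25)
  seg 4: right by d4 = 20 → (-3/5, 174/25)
  seg 5: down by d1 = 4 → (-3/5, 74/25)
  seg 6: right by d8 = 134/25 → (119/25, 74/25)
  seg 7: up by d7 = -78/25 → (119/25, -4/25)
  seg 8: left by d3 = 8/5 → (79/25, -4/25)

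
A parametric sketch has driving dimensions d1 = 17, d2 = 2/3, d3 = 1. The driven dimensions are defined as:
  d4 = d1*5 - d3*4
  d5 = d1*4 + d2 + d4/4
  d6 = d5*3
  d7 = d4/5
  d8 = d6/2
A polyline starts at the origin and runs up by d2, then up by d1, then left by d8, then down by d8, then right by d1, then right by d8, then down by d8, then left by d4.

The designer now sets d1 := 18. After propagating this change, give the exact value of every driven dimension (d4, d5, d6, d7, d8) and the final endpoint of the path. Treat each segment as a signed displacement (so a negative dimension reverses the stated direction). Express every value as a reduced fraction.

d4 = 86
d5 = 565/6
d6 = 565/2
d7 = 86/5
d8 = 565/4
endpoint = (-68, -1583/6)

Apply edit: d1 := 18
  d4 = d1*5 - d3*4 = 86
  d5 = d1*4 + d2 + d4/4 = 565/6
  d6 = d5*3 = 565/2
  d7 = d4/5 = 86/5
  d8 = d6/2 = 565/4
Walk from origin (0, 0):
  seg 1: up by d2 = 2/3 → (0, 2/3)
  seg 2: up by d1 = 18 → (0, 56/3)
  seg 3: left by d8 = 565/4 → (-565/4, 56/3)
  seg 4: down by d8 = 565/4 → (-565/4, -1471/12)
  seg 5: right by d1 = 18 → (-493/4, -1471/12)
  seg 6: right by d8 = 565/4 → (18, -1471/12)
  seg 7: down by d8 = 565/4 → (18, -1583/6)
  seg 8: left by d4 = 86 → (-68, -1583/6)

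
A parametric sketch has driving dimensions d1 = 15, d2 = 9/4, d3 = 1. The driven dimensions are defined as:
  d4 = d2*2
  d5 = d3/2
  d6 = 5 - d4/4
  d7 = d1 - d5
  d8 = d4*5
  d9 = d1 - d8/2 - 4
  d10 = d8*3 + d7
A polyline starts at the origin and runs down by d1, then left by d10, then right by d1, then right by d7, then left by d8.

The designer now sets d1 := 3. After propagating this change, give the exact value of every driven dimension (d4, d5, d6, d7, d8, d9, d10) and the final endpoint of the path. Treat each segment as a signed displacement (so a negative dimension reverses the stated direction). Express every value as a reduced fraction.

d4 = 9/2
d5 = 1/2
d6 = 31/8
d7 = 5/2
d8 = 45/2
d9 = -49/4
d10 = 70
endpoint = (-87, -3)

Apply edit: d1 := 3
  d4 = d2*2 = 9/2
  d5 = d3/2 = 1/2
  d6 = 5 - d4/4 = 31/8
  d7 = d1 - d5 = 5/2
  d8 = d4*5 = 45/2
  d9 = d1 - d8/2 - 4 = -49/4
  d10 = d8*3 + d7 = 70
Walk from origin (0, 0):
  seg 1: down by d1 = 3 → (0, -3)
  seg 2: left by d10 = 70 → (-70, -3)
  seg 3: right by d1 = 3 → (-67, -3)
  seg 4: right by d7 = 5/2 → (-129/2, -3)
  seg 5: left by d8 = 45/2 → (-87, -3)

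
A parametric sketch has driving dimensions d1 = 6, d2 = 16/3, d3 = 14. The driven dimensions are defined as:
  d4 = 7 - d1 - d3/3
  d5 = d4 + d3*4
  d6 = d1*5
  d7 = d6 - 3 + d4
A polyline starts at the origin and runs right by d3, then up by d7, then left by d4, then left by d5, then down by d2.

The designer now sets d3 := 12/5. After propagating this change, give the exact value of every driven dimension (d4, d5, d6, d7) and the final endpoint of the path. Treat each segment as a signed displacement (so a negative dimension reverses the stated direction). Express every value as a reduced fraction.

Apply edit: d3 := 12/5
  d4 = 7 - d1 - d3/3 = 1/5
  d5 = d4 + d3*4 = 49/5
  d6 = d1*5 = 30
  d7 = d6 - 3 + d4 = 136/5
Walk from origin (0, 0):
  seg 1: right by d3 = 12/5 → (12/5, 0)
  seg 2: up by d7 = 136/5 → (12/5, 136/5)
  seg 3: left by d4 = 1/5 → (11/5, 136/5)
  seg 4: left by d5 = 49/5 → (-38/5, 136/5)
  seg 5: down by d2 = 16/3 → (-38/5, 328/15)

d4 = 1/5
d5 = 49/5
d6 = 30
d7 = 136/5
endpoint = (-38/5, 328/15)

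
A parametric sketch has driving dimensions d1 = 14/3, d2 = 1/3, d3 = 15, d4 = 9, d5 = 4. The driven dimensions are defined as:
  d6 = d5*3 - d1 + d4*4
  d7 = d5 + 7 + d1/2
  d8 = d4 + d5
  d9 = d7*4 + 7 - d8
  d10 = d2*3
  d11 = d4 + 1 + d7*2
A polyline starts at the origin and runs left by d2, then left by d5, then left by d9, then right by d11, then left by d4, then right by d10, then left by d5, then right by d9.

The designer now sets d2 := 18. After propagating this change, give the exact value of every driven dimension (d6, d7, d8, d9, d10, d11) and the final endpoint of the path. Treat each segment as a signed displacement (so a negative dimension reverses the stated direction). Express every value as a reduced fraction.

d6 = 130/3
d7 = 40/3
d8 = 13
d9 = 142/3
d10 = 54
d11 = 110/3
endpoint = (167/3, 0)

Apply edit: d2 := 18
  d6 = d5*3 - d1 + d4*4 = 130/3
  d7 = d5 + 7 + d1/2 = 40/3
  d8 = d4 + d5 = 13
  d9 = d7*4 + 7 - d8 = 142/3
  d10 = d2*3 = 54
  d11 = d4 + 1 + d7*2 = 110/3
Walk from origin (0, 0):
  seg 1: left by d2 = 18 → (-18, 0)
  seg 2: left by d5 = 4 → (-22, 0)
  seg 3: left by d9 = 142/3 → (-208/3, 0)
  seg 4: right by d11 = 110/3 → (-98/3, 0)
  seg 5: left by d4 = 9 → (-125/3, 0)
  seg 6: right by d10 = 54 → (37/3, 0)
  seg 7: left by d5 = 4 → (25/3, 0)
  seg 8: right by d9 = 142/3 → (167/3, 0)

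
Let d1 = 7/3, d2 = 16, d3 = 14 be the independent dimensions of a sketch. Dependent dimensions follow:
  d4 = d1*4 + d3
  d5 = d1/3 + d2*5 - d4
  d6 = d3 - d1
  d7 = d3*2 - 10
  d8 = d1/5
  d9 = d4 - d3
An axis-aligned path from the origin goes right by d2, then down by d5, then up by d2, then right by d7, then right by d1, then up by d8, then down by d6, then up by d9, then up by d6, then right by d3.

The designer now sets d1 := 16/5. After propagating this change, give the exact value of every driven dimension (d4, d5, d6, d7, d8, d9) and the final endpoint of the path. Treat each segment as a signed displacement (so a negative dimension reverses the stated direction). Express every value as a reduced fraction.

Apply edit: d1 := 16/5
  d4 = d1*4 + d3 = 134/5
  d5 = d1/3 + d2*5 - d4 = 814/15
  d6 = d3 - d1 = 54/5
  d7 = d3*2 - 10 = 18
  d8 = d1/5 = 16/25
  d9 = d4 - d3 = 64/5
Walk from origin (0, 0):
  seg 1: right by d2 = 16 → (16, 0)
  seg 2: down by d5 = 814/15 → (16, -814/15)
  seg 3: up by d2 = 16 → (16, -574/15)
  seg 4: right by d7 = 18 → (34, -574/15)
  seg 5: right by d1 = 16/5 → (186/5, -574/15)
  seg 6: up by d8 = 16/25 → (186/5, -2822/75)
  seg 7: down by d6 = 54/5 → (186/5, -3632/75)
  seg 8: up by d9 = 64/5 → (186/5, -2672/75)
  seg 9: up by d6 = 54/5 → (186/5, -1862/75)
  seg 10: right by d3 = 14 → (256/5, -1862/75)

d4 = 134/5
d5 = 814/15
d6 = 54/5
d7 = 18
d8 = 16/25
d9 = 64/5
endpoint = (256/5, -1862/75)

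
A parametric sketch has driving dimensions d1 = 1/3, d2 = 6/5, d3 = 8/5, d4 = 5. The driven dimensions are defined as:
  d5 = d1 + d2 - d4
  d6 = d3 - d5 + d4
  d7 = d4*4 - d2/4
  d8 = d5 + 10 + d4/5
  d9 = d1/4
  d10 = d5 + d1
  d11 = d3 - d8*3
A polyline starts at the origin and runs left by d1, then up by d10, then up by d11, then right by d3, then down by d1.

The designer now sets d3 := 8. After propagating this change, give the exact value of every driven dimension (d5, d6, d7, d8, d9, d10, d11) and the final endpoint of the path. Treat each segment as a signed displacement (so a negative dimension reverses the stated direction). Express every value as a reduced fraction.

d5 = -52/15
d6 = 247/15
d7 = 197/10
d8 = 113/15
d9 = 1/12
d10 = -47/15
d11 = -73/5
endpoint = (23/3, -271/15)

Apply edit: d3 := 8
  d5 = d1 + d2 - d4 = -52/15
  d6 = d3 - d5 + d4 = 247/15
  d7 = d4*4 - d2/4 = 197/10
  d8 = d5 + 10 + d4/5 = 113/15
  d9 = d1/4 = 1/12
  d10 = d5 + d1 = -47/15
  d11 = d3 - d8*3 = -73/5
Walk from origin (0, 0):
  seg 1: left by d1 = 1/3 → (-1/3, 0)
  seg 2: up by d10 = -47/15 → (-1/3, -47/15)
  seg 3: up by d11 = -73/5 → (-1/3, -266/15)
  seg 4: right by d3 = 8 → (23/3, -266/15)
  seg 5: down by d1 = 1/3 → (23/3, -271/15)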